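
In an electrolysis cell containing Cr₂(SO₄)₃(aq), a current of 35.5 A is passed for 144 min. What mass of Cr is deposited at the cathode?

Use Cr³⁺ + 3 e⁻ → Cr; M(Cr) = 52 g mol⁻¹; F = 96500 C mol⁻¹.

Q = I·t = 35.50 A × 8640.0 s = 306700 C.
n(e⁻) = Q/F = 306700 / 96500 = 3.178 mol.
Cr³⁺ + 3 e⁻ → Cr, so n(Cr) = n(e⁻)/3 = 1.059 mol.
m = n·M = 1.059 × 52 = 55.1 g.

55.1 g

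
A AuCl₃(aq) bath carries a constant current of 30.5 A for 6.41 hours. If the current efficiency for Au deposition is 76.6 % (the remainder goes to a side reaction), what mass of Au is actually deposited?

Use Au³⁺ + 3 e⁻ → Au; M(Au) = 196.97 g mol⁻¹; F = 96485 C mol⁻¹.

Q = I·t = 30.50 × 23076 = 703800 C.
n(e⁻) = 703800/96485 = 7.295 mol; theoretically n(Au) = 7.295/3 = 2.432 mol, m_theo = 478.9 g.
At 76.6 % efficiency, m_actual = 0.766 × 478.9 = 367 g.

367 g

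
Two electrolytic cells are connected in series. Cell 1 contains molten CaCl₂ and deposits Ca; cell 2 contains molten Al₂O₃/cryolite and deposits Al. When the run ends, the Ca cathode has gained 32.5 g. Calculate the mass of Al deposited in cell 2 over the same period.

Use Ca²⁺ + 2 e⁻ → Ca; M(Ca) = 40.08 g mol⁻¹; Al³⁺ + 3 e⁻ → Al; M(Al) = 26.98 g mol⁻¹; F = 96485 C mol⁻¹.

n(Ca) = 32.5 / 40.08 = 0.8109 mol.
Since Ca²⁺ + 2 e⁻ → Ca, n(e⁻) passed = 2 × 0.8109 = 1.622 mol.
Cells in series carry the same charge, so the same 1.622 mol of electrons passes through cell 2.
Al³⁺ + 3 e⁻ → Al, so n(Al) = 1.622 / 3 = 0.5406 mol.
m(Al) = 0.5406 × 26.98 = 14.6 g.

14.6 g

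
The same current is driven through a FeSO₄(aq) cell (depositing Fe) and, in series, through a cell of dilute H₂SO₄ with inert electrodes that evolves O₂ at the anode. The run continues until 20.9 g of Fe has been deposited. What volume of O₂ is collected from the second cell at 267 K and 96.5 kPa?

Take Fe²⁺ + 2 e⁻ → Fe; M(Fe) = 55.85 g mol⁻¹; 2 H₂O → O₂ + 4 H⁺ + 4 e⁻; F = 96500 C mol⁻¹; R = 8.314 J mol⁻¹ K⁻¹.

n(Fe) = 20.9 / 55.85 = 0.3742 mol, so n(e⁻) = 2 × 0.3742 = 0.7484 mol.
The cells are in series, so the same 0.7484 mol of electrons passes through the second cell.
2 H₂O → O₂ + 4 H⁺ + 4 e⁻ — 4 mol e⁻ per mol O₂, so n(O₂) = 0.7484/4 = 0.1871 mol.
V = nRT/P = (0.1871 × 8.314 × 267) / (96.5 × 10³) = 0.00430 m³ = 4.30 L.

4.30 L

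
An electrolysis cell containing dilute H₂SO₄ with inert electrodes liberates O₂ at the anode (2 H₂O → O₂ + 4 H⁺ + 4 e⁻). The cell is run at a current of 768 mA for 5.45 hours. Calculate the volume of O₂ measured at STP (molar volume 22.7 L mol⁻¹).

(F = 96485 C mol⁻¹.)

Q = I·t = 0.7680 A × 19620 s = 15070 C.
n(e⁻) = Q/F = 15070 / 96485 = 0.1562 mol.
4 electrons are transferred per O₂ molecule, so n(O₂) = 0.1562 / 4 = 0.03904 mol.
V = n × V_m = 0.03904 × 22.7 = 0.886 L.

0.886 L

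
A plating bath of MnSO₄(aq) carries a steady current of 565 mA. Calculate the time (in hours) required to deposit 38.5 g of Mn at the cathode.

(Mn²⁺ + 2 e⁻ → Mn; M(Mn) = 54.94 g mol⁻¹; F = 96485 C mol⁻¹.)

n(Mn) = m/M = 38.5 / 54.94 = 0.7008 mol.
Each Mn atom requires 2 electrons, so n(e⁻) = 2 × 0.7008 = 1.402 mol.
Q = n(e⁻)·F = 1.402 × 96485 = 135200 C.
t = Q/I = 135200 / 0.5650 A = 239300 s = 66.5 h.

66.5 h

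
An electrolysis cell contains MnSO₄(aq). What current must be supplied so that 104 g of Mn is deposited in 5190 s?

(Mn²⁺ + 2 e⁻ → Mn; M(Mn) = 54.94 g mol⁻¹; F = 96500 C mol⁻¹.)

n(Mn) = 104 / 54.94 = 1.893 mol.
n(e⁻) = 2 × 1.893 = 3.786 mol.
Q = n(e⁻)·F = 3.786 × 96500 = 365300 C.
I = Q/t = 365300 / 5190.0 s = 70.4 A.

70.4 A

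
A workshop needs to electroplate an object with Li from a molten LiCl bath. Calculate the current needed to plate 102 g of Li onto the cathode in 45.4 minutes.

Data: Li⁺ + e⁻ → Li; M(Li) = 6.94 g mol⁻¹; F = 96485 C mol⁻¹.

521 A

n(Li) = 102 / 6.94 = 14.70 mol.
n(e⁻) = 1 × 14.70 = 14.70 mol.
Q = n(e⁻)·F = 14.70 × 96485 = 1418000 C.
I = Q/t = 1418000 / 2724.0 s = 521 A.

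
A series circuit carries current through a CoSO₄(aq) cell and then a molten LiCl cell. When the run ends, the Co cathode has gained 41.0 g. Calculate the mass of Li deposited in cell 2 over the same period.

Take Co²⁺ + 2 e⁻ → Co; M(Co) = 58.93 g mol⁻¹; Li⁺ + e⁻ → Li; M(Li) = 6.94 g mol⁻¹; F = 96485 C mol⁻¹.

9.66 g

n(Co) = 41.0 / 58.93 = 0.6957 mol.
Since Co²⁺ + 2 e⁻ → Co, n(e⁻) passed = 2 × 0.6957 = 1.391 mol.
Cells in series carry the same charge, so the same 1.391 mol of electrons passes through cell 2.
Li⁺ + e⁻ → Li, so n(Li) = 1.391 / 1 = 1.391 mol.
m(Li) = 1.391 × 6.94 = 9.66 g.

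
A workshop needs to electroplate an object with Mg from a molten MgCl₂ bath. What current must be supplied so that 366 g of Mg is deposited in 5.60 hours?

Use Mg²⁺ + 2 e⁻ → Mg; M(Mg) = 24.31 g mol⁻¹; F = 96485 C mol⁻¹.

144 A

n(Mg) = 366 / 24.31 = 15.06 mol.
n(e⁻) = 2 × 15.06 = 30.11 mol.
Q = n(e⁻)·F = 30.11 × 96485 = 2905000 C.
I = Q/t = 2905000 / 20160 s = 144 A.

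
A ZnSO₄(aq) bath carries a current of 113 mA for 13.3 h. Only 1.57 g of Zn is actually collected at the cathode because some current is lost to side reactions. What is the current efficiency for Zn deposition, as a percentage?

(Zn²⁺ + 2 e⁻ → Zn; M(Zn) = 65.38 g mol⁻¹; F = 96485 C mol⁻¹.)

85.6 %

Q = I·t = 0.1130 × 47880 = 5410 C; n(e⁻) = 5410/96485 = 0.05608 mol.
Theoretical n(Zn) = n(e⁻)/2 = 0.02804 mol, i.e. m_theo = 0.02804 × 65.38 = 1.833 g.
Efficiency = m_actual / m_theo = 1.57 / 1.833 = 85.6 %.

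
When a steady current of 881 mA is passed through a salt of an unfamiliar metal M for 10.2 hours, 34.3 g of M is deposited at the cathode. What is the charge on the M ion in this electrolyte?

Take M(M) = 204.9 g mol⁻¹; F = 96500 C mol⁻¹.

+2

Q = I·t = 0.8810 A × 36720 s = 32350 C, so n(e⁻) = 32350/96500 = 0.3352 mol.
n(M) deposited = 34.3 / 204.9 = 0.1674 mol.
Electrons per atom = n(e⁻)/n(M) = 0.3352 / 0.1674 = 2.00 ≈ 2, so the ion is M²⁺.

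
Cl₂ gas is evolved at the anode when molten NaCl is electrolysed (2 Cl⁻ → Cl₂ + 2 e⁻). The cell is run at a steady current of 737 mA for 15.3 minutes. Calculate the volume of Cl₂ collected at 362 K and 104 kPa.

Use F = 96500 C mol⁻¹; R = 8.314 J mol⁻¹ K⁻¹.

0.101 L

Q = I·t = 0.7370 A × 918.00 s = 676.6 C.
n(e⁻) = Q/F = 676.6 / 96500 = 0.007011 mol.
2 electrons are transferred per Cl₂ molecule, so n(Cl₂) = 0.007011 / 2 = 0.003506 mol.
V = nRT/P = (0.003506 × 8.314 × 362) / (104 × 10³ Pa) = 1.01 × 10⁻⁴ m³ = 0.101 L.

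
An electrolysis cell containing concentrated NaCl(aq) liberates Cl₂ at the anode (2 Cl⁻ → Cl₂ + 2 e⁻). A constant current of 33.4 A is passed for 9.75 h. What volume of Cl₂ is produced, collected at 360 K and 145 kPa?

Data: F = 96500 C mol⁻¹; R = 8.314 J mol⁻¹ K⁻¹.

Q = I·t = 33.40 A × 35100 s = 1172000 C.
n(e⁻) = Q/F = 1172000 / 96500 = 12.15 mol.
2 electrons are transferred per Cl₂ molecule, so n(Cl₂) = 12.15 / 2 = 6.074 mol.
V = nRT/P = (6.074 × 8.314 × 360) / (145 × 10³ Pa) = 0.125 m³ = 125 L.

125 L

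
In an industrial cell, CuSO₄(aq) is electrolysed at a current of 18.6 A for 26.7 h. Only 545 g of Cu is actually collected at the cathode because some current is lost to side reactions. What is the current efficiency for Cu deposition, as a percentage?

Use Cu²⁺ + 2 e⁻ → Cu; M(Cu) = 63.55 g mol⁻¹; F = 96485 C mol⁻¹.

92.6 %

Q = I·t = 18.60 × 96120 = 1788000 C; n(e⁻) = 1788000/96485 = 18.53 mol.
Theoretical n(Cu) = n(e⁻)/2 = 9.265 mol, i.e. m_theo = 9.265 × 63.55 = 588.8 g.
Efficiency = m_actual / m_theo = 545 / 588.8 = 92.6 %.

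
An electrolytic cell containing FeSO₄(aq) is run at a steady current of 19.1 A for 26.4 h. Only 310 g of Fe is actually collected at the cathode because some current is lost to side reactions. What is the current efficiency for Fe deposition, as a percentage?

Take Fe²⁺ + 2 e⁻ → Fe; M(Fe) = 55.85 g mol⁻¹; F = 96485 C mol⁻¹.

Q = I·t = 19.10 × 95040 = 1815000 C; n(e⁻) = 1815000/96485 = 18.81 mol.
Theoretical n(Fe) = n(e⁻)/2 = 9.407 mol, i.e. m_theo = 9.407 × 55.85 = 525.4 g.
Efficiency = m_actual / m_theo = 310 / 525.4 = 59.0 %.

59.0 %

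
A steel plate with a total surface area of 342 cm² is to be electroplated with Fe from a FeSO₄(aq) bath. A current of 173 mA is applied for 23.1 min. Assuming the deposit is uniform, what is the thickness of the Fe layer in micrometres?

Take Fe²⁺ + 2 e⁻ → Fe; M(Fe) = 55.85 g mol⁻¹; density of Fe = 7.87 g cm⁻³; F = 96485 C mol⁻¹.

0.258 μm

Q = I·t = 0.1730 × 1386.0 = 239.8 C; n(e⁻) = 0.002485 mol.
n(Fe) = n(e⁻)/2 = 0.001243 mol, so m = 0.001243 × 55.85 = 0.06940 g.
Volume = m/ρ = 0.06940 / 7.87 = 0.008818 cm³.
Thickness = V/A = 0.008818 / 342 = 2.58 × 10⁻⁵ cm = 0.258 μm.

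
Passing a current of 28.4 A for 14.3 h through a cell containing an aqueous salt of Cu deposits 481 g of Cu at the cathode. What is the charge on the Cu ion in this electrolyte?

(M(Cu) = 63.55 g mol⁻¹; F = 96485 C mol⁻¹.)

+2

Q = I·t = 28.40 A × 51480 s = 1462000 C, so n(e⁻) = 1462000/96485 = 15.15 mol.
n(Cu) deposited = 481 / 63.55 = 7.569 mol.
Electrons per atom = n(e⁻)/n(Cu) = 15.15 / 7.569 = 2.00 ≈ 2, so the ion is Cu²⁺.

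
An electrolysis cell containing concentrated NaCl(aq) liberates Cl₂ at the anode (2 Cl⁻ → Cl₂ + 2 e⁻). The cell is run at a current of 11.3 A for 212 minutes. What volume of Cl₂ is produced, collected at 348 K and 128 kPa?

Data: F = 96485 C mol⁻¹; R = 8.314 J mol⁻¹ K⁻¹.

16.8 L

Q = I·t = 11.30 A × 12720 s = 143700 C.
n(e⁻) = Q/F = 143700 / 96485 = 1.490 mol.
2 electrons are transferred per Cl₂ molecule, so n(Cl₂) = 1.490 / 2 = 0.7449 mol.
V = nRT/P = (0.7449 × 8.314 × 348) / (128 × 10³ Pa) = 0.0168 m³ = 16.8 L.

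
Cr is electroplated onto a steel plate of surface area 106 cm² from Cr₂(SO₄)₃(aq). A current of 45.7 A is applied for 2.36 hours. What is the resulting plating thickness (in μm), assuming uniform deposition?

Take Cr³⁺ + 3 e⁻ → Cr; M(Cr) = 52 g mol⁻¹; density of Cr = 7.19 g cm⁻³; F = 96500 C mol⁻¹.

915 μm

Q = I·t = 45.70 × 8496.0 = 388300 C; n(e⁻) = 4.023 mol.
n(Cr) = n(e⁻)/3 = 1.341 mol, so m = 1.341 × 52 = 69.74 g.
Volume = m/ρ = 69.74 / 7.19 = 9.700 cm³.
Thickness = V/A = 9.700 / 106 = 0.0915 cm = 915 μm.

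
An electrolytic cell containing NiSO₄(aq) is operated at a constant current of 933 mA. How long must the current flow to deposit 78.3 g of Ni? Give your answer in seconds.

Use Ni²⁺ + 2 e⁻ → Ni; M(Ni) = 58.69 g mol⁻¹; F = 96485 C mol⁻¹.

n(Ni) = m/M = 78.3 / 58.69 = 1.334 mol.
Each Ni atom requires 2 electrons, so n(e⁻) = 2 × 1.334 = 2.668 mol.
Q = n(e⁻)·F = 2.668 × 96485 = 257400 C.
t = Q/I = 257400 / 0.9330 A = 275900 s.

2.76 × 10⁵ s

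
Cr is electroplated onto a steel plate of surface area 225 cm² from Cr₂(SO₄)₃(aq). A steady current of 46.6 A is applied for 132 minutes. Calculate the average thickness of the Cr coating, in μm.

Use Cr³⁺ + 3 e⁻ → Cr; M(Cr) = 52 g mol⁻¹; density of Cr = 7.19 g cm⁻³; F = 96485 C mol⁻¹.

Q = I·t = 46.60 × 7920.0 = 369100 C; n(e⁻) = 3.825 mol.
n(Cr) = n(e⁻)/3 = 1.275 mol, so m = 1.275 × 52 = 66.30 g.
Volume = m/ρ = 66.30 / 7.19 = 9.222 cm³.
Thickness = V/A = 9.222 / 225 = 0.0410 cm = 410 μm.

410 μm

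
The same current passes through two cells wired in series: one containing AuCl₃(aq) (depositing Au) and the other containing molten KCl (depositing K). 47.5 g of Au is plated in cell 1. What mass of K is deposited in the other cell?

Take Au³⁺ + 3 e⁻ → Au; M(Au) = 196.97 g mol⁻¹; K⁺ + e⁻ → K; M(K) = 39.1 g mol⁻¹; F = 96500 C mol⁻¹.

n(Au) = 47.5 / 196.97 = 0.2412 mol.
Since Au³⁺ + 3 e⁻ → Au, n(e⁻) passed = 3 × 0.2412 = 0.7235 mol.
Cells in series carry the same charge, so the same 0.7235 mol of electrons passes through cell 2.
K⁺ + e⁻ → K, so n(K) = 0.7235 / 1 = 0.7235 mol.
m(K) = 0.7235 × 39.1 = 28.3 g.

28.3 g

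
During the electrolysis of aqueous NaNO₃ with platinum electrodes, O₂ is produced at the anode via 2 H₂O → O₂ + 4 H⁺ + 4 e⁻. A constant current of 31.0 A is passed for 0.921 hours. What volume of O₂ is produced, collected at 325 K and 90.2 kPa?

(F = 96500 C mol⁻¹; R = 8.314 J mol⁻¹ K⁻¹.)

7.98 L

Q = I·t = 31.00 A × 3315.6 s = 102800 C.
n(e⁻) = Q/F = 102800 / 96500 = 1.065 mol.
4 electrons are transferred per O₂ molecule, so n(O₂) = 1.065 / 4 = 0.2663 mol.
V = nRT/P = (0.2663 × 8.314 × 325) / (90.2 × 10³ Pa) = 0.00798 m³ = 7.98 L.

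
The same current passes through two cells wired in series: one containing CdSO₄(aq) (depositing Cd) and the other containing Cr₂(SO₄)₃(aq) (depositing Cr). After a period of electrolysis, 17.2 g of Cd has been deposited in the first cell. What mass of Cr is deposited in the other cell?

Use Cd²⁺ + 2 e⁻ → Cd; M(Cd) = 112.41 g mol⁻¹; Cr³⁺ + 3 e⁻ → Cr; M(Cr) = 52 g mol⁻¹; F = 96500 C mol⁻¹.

n(Cd) = 17.2 / 112.41 = 0.1530 mol.
Since Cd²⁺ + 2 e⁻ → Cd, n(e⁻) passed = 2 × 0.1530 = 0.3060 mol.
Cells in series carry the same charge, so the same 0.3060 mol of electrons passes through cell 2.
Cr³⁺ + 3 e⁻ → Cr, so n(Cr) = 0.3060 / 3 = 0.1020 mol.
m(Cr) = 0.1020 × 52 = 5.30 g.

5.30 g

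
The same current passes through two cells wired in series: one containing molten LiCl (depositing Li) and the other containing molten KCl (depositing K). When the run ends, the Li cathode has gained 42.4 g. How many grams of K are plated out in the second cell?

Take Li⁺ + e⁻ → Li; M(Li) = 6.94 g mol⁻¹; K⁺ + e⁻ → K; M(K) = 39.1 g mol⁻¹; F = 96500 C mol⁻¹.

239 g

n(Li) = 42.4 / 6.94 = 6.110 mol.
Since Li⁺ + e⁻ → Li, n(e⁻) passed = 1 × 6.110 = 6.110 mol.
Cells in series carry the same charge, so the same 6.110 mol of electrons passes through cell 2.
K⁺ + e⁻ → K, so n(K) = 6.110 / 1 = 6.110 mol.
m(K) = 6.110 × 39.1 = 239 g.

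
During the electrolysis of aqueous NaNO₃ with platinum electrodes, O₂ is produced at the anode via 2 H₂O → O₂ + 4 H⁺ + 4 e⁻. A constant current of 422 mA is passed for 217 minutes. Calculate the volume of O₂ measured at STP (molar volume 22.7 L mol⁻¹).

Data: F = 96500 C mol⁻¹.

Q = I·t = 0.4220 A × 13020 s = 5494 C.
n(e⁻) = Q/F = 5494 / 96500 = 0.05694 mol.
4 electrons are transferred per O₂ molecule, so n(O₂) = 0.05694 / 4 = 0.01423 mol.
V = n × V_m = 0.01423 × 22.7 = 0.323 L.

0.323 L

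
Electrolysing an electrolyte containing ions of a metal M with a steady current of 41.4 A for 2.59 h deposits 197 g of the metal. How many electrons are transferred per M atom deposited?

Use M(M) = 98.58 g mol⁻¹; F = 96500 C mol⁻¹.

Q = I·t = 41.40 A × 9324.0 s = 386000 C, so n(e⁻) = 386000/96500 = 4.000 mol.
n(M) deposited = 197 / 98.58 = 1.998 mol.
Electrons per atom = n(e⁻)/n(M) = 4.000 / 1.998 = 2.00 ≈ 2, so the ion is M²⁺.

2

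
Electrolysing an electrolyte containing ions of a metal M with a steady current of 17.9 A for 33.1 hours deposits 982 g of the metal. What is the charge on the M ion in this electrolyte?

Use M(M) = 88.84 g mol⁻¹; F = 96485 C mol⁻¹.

Q = I·t = 17.90 A × 119160 s = 2133000 C, so n(e⁻) = 2133000/96485 = 22.11 mol.
n(M) deposited = 982 / 88.84 = 11.05 mol.
Electrons per atom = n(e⁻)/n(M) = 22.11 / 11.05 = 2.00 ≈ 2, so the ion is M²⁺.

+2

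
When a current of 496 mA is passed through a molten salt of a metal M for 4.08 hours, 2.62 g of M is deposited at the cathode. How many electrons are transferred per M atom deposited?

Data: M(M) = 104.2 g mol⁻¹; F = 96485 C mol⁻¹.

Q = I·t = 0.4960 A × 14688 s = 7285 C, so n(e⁻) = 7285/96485 = 0.07551 mol.
n(M) deposited = 2.62 / 104.2 = 0.02514 mol.
Electrons per atom = n(e⁻)/n(M) = 0.07551 / 0.02514 = 3.00 ≈ 3, so the ion is M³⁺.

3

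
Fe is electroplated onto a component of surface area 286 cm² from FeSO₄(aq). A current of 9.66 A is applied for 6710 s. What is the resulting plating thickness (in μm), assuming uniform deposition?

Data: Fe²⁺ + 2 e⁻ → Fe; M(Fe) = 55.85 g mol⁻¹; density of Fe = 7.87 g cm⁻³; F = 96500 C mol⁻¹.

83.3 μm

Q = I·t = 9.660 × 6710.0 = 64820 C; n(e⁻) = 0.6717 mol.
n(Fe) = n(e⁻)/2 = 0.3358 mol, so m = 0.3358 × 55.85 = 18.76 g.
Volume = m/ρ = 18.76 / 7.87 = 2.383 cm³.
Thickness = V/A = 2.383 / 286 = 0.00833 cm = 83.3 μm.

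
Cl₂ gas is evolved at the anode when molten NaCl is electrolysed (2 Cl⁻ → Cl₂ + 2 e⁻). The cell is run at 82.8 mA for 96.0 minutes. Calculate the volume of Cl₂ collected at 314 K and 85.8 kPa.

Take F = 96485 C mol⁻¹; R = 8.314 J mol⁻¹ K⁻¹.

0.0752 L

Q = I·t = 0.08280 A × 5760.0 s = 476.9 C.
n(e⁻) = Q/F = 476.9 / 96485 = 0.004943 mol.
2 electrons are transferred per Cl₂ molecule, so n(Cl₂) = 0.004943 / 2 = 0.002472 mol.
V = nRT/P = (0.002472 × 8.314 × 314) / (85.8 × 10³ Pa) = 7.52 × 10⁻⁵ m³ = 0.0752 L.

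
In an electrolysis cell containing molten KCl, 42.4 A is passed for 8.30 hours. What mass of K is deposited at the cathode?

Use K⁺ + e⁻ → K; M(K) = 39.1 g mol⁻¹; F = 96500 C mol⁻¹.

513 g

Q = I·t = 42.40 A × 29880 s = 1267000 C.
n(e⁻) = Q/F = 1267000 / 96500 = 13.13 mol.
K⁺ + e⁻ → K, so n(K) = n(e⁻)/1 = 13.13 mol.
m = n·M = 13.13 × 39.1 = 513 g.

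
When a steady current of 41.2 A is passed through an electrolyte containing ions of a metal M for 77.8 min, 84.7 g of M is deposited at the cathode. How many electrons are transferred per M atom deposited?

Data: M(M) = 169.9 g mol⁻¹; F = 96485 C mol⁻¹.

Q = I·t = 41.20 A × 4668.0 s = 192300 C, so n(e⁻) = 192300/96485 = 1.993 mol.
n(M) deposited = 84.7 / 169.9 = 0.4985 mol.
Electrons per atom = n(e⁻)/n(M) = 1.993 / 0.4985 = 4.00 ≈ 4, so the ion is M⁴⁺.

4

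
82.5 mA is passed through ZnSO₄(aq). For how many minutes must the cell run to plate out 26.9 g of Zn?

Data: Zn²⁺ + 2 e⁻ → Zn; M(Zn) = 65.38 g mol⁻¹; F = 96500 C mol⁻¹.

n(Zn) = m/M = 26.9 / 65.38 = 0.4114 mol.
Each Zn atom requires 2 electrons, so n(e⁻) = 2 × 0.4114 = 0.8229 mol.
Q = n(e⁻)·F = 0.8229 × 96500 = 79410 C.
t = Q/I = 79410 / 0.08250 A = 962500 s = 16000 min.

16000 min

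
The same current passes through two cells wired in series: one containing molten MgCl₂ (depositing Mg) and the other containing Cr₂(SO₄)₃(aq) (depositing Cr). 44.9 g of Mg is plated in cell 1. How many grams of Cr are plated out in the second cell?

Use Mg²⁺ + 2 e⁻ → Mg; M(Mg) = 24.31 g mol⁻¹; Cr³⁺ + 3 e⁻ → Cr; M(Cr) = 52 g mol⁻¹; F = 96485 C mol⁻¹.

n(Mg) = 44.9 / 24.31 = 1.847 mol.
Since Mg²⁺ + 2 e⁻ → Mg, n(e⁻) passed = 2 × 1.847 = 3.694 mol.
Cells in series carry the same charge, so the same 3.694 mol of electrons passes through cell 2.
Cr³⁺ + 3 e⁻ → Cr, so n(Cr) = 3.694 / 3 = 1.231 mol.
m(Cr) = 1.231 × 52 = 64.0 g.

64.0 g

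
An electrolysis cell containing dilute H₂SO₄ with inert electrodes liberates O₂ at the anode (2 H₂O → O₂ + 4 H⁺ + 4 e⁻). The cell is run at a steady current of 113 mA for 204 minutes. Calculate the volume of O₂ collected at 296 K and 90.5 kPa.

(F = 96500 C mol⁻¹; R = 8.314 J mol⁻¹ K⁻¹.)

0.0974 L

Q = I·t = 0.1130 A × 12240 s = 1383 C.
n(e⁻) = Q/F = 1383 / 96500 = 0.01433 mol.
4 electrons are transferred per O₂ molecule, so n(O₂) = 0.01433 / 4 = 0.003583 mol.
V = nRT/P = (0.003583 × 8.314 × 296) / (90.5 × 10³ Pa) = 9.74 × 10⁻⁵ m³ = 0.0974 L.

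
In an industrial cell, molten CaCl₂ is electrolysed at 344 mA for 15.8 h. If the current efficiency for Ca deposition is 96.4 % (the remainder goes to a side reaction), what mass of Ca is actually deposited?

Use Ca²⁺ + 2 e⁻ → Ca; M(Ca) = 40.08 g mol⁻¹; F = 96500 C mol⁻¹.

Q = I·t = 0.3440 × 56880 = 19570 C.
n(e⁻) = 19570/96500 = 0.2028 mol; theoretically n(Ca) = 0.2028/2 = 0.1014 mol, m_theo = 4.063 g.
At 96.4 % efficiency, m_actual = 0.964 × 4.063 = 3.92 g.

3.92 g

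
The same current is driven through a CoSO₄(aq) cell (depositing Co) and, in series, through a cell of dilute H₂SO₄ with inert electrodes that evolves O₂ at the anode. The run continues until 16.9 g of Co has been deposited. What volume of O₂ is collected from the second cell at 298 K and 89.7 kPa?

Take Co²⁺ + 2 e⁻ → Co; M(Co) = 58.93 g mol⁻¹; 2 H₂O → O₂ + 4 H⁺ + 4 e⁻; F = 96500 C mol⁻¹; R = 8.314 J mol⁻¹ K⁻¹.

3.96 L

n(Co) = 16.9 / 58.93 = 0.2868 mol, so n(e⁻) = 2 × 0.2868 = 0.5736 mol.
The cells are in series, so the same 0.5736 mol of electrons passes through the second cell.
2 H₂O → O₂ + 4 H⁺ + 4 e⁻ — 4 mol e⁻ per mol O₂, so n(O₂) = 0.5736/4 = 0.1434 mol.
V = nRT/P = (0.1434 × 8.314 × 298) / (89.7 × 10³) = 0.00396 m³ = 3.96 L.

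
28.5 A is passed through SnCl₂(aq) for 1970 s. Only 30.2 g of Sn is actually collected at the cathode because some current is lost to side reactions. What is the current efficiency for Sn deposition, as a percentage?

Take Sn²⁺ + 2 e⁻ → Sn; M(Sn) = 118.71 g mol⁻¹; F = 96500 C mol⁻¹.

Q = I·t = 28.50 × 1970.0 = 56140 C; n(e⁻) = 56140/96500 = 0.5818 mol.
Theoretical n(Sn) = n(e⁻)/2 = 0.2909 mol, i.e. m_theo = 0.2909 × 118.71 = 34.53 g.
Efficiency = m_actual / m_theo = 30.2 / 34.53 = 87.5 %.

87.5 %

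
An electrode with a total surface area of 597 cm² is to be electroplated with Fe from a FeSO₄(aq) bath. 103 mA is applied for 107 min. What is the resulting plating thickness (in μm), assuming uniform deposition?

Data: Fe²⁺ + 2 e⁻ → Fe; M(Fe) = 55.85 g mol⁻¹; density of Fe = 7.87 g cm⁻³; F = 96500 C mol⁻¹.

Q = I·t = 0.1030 × 6420.0 = 661.3 C; n(e⁻) = 0.006852 mol.
n(Fe) = n(e⁻)/2 = 0.003426 mol, so m = 0.003426 × 55.85 = 0.1914 g.
Volume = m/ρ = 0.1914 / 7.87 = 0.02431 cm³.
Thickness = V/A = 0.02431 / 597 = 4.07 × 10⁻⁵ cm = 0.407 μm.

0.407 μm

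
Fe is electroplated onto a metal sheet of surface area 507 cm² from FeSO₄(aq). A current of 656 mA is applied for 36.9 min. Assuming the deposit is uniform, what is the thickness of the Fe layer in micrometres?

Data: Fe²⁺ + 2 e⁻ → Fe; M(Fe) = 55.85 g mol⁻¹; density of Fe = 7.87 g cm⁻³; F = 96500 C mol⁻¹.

1.05 μm

Q = I·t = 0.6560 × 2214.0 = 1452 C; n(e⁻) = 0.01505 mol.
n(Fe) = n(e⁻)/2 = 0.007525 mol, so m = 0.007525 × 55.85 = 0.4203 g.
Volume = m/ρ = 0.4203 / 7.87 = 0.05340 cm³.
Thickness = V/A = 0.05340 / 507 = 1.05 × 10⁻⁴ cm = 1.05 μm.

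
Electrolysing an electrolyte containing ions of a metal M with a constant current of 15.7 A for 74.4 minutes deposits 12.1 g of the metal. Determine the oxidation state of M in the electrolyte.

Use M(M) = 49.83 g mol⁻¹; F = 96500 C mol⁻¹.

+3

Q = I·t = 15.70 A × 4464.0 s = 70080 C, so n(e⁻) = 70080/96500 = 0.7263 mol.
n(M) deposited = 12.1 / 49.83 = 0.2428 mol.
Electrons per atom = n(e⁻)/n(M) = 0.7263 / 0.2428 = 2.99 ≈ 3, so the ion is M³⁺.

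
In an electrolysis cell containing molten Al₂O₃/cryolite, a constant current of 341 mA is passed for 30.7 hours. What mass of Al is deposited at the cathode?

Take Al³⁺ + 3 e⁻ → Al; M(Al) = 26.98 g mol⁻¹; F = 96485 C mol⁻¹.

Q = I·t = 0.3410 A × 110520 s = 37690 C.
n(e⁻) = Q/F = 37690 / 96485 = 0.3906 mol.
Al³⁺ + 3 e⁻ → Al, so n(Al) = n(e⁻)/3 = 0.1302 mol.
m = n·M = 0.1302 × 26.98 = 3.51 g.

3.51 g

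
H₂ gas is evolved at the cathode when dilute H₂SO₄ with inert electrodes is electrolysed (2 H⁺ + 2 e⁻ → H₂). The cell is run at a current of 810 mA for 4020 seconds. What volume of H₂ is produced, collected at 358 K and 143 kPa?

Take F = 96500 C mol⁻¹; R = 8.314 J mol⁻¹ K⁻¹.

0.351 L

Q = I·t = 0.8100 A × 4020.0 s = 3256 C.
n(e⁻) = Q/F = 3256 / 96500 = 0.03374 mol.
2 electrons are transferred per H₂ molecule, so n(H₂) = 0.03374 / 2 = 0.01687 mol.
V = nRT/P = (0.01687 × 8.314 × 358) / (143 × 10³ Pa) = 3.51 × 10⁻⁴ m³ = 0.351 L.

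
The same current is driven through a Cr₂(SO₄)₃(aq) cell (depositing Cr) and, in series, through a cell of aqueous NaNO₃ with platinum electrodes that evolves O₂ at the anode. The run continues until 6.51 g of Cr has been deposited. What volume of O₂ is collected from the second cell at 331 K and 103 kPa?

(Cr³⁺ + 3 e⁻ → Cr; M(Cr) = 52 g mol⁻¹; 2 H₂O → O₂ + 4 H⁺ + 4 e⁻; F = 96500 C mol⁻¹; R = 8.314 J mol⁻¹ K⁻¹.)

n(Cr) = 6.51 / 52 = 0.1252 mol, so n(e⁻) = 3 × 0.1252 = 0.3756 mol.
The cells are in series, so the same 0.3756 mol of electrons passes through the second cell.
2 H₂O → O₂ + 4 H⁺ + 4 e⁻ — 4 mol e⁻ per mol O₂, so n(O₂) = 0.3756/4 = 0.09389 mol.
V = nRT/P = (0.09389 × 8.314 × 331) / (103 × 10³) = 0.00251 m³ = 2.51 L.

2.51 L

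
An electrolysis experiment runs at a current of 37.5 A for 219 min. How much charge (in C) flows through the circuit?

4.93 × 10⁵ C

Q = I·t = 37.50 A × 13140 s = 4.93 × 10⁵ C.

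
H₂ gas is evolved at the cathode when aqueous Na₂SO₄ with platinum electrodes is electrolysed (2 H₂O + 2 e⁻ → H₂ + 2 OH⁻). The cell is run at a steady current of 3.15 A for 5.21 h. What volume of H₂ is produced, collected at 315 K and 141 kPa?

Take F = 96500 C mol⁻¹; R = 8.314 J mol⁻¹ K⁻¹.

5.69 L

Q = I·t = 3.150 A × 18756 s = 59080 C.
n(e⁻) = Q/F = 59080 / 96500 = 0.6122 mol.
2 electrons are transferred per H₂ molecule, so n(H₂) = 0.6122 / 2 = 0.3061 mol.
V = nRT/P = (0.3061 × 8.314 × 315) / (141 × 10³ Pa) = 0.00569 m³ = 5.69 L.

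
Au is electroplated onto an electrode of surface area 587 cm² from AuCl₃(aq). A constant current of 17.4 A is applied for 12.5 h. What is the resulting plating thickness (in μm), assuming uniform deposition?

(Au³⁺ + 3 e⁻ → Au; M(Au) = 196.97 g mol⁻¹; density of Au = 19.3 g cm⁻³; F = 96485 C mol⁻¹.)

470 μm

Q = I·t = 17.40 × 45000 = 783000 C; n(e⁻) = 8.115 mol.
n(Au) = n(e⁻)/3 = 2.705 mol, so m = 2.705 × 196.97 = 532.8 g.
Volume = m/ρ = 532.8 / 19.3 = 27.61 cm³.
Thickness = V/A = 27.61 / 587 = 0.0470 cm = 470 μm.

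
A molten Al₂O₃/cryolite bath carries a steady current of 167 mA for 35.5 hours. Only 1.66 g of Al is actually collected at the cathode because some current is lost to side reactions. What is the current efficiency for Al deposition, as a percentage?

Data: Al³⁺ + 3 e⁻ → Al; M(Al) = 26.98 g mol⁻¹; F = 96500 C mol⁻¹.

83.5 %

Q = I·t = 0.1670 × 127800 = 21340 C; n(e⁻) = 21340/96500 = 0.2212 mol.
Theoretical n(Al) = n(e⁻)/3 = 0.07372 mol, i.e. m_theo = 0.07372 × 26.98 = 1.989 g.
Efficiency = m_actual / m_theo = 1.66 / 1.989 = 83.5 %.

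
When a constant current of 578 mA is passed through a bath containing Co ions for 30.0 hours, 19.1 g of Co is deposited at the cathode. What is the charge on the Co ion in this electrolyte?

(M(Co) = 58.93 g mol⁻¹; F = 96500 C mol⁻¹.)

+2

Q = I·t = 0.5780 A × 108000 s = 62420 C, so n(e⁻) = 62420/96500 = 0.6469 mol.
n(Co) deposited = 19.1 / 58.93 = 0.3241 mol.
Electrons per atom = n(e⁻)/n(Co) = 0.6469 / 0.3241 = 2.00 ≈ 2, so the ion is Co²⁺.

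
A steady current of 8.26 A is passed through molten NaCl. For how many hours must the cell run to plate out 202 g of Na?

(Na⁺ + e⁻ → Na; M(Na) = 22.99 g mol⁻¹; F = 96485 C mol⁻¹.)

n(Na) = m/M = 202 / 22.99 = 8.786 mol.
Each Na atom requires 1 electron, so n(e⁻) = 1 × 8.786 = 8.786 mol.
Q = n(e⁻)·F = 8.786 × 96485 = 847800 C.
t = Q/I = 847800 / 8.260 A = 102600 s = 28.5 h.

28.5 h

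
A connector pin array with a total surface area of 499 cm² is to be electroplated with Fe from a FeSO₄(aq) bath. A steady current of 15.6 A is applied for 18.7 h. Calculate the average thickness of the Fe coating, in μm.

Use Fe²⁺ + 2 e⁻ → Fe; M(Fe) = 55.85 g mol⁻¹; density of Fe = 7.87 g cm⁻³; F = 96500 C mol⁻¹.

774 μm

Q = I·t = 15.60 × 67320 = 1050000 C; n(e⁻) = 10.88 mol.
n(Fe) = n(e⁻)/2 = 5.441 mol, so m = 5.441 × 55.85 = 303.9 g.
Volume = m/ρ = 303.9 / 7.87 = 38.62 cm³.
Thickness = V/A = 38.62 / 499 = 0.0774 cm = 774 μm.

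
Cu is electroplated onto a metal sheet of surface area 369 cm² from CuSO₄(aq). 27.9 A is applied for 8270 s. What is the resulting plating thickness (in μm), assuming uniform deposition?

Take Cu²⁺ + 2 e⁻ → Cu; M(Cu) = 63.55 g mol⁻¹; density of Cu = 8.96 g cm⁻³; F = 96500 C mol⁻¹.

Q = I·t = 27.90 × 8270.0 = 230700 C; n(e⁻) = 2.391 mol.
n(Cu) = n(e⁻)/2 = 1.196 mol, so m = 1.196 × 63.55 = 75.97 g.
Volume = m/ρ = 75.97 / 8.96 = 8.479 cm³.
Thickness = V/A = 8.479 / 369 = 0.0230 cm = 230 μm.

230 μm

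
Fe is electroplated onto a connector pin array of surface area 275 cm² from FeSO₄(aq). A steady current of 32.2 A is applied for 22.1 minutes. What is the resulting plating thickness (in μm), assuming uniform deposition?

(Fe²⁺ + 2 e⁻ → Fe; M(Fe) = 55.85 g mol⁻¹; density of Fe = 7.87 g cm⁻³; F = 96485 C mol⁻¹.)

57.1 μm

Q = I·t = 32.20 × 1326.0 = 42700 C; n(e⁻) = 0.4425 mol.
n(Fe) = n(e⁻)/2 = 0.2213 mol, so m = 0.2213 × 55.85 = 12.36 g.
Volume = m/ρ = 12.36 / 7.87 = 1.570 cm³.
Thickness = V/A = 1.570 / 275 = 0.00571 cm = 57.1 μm.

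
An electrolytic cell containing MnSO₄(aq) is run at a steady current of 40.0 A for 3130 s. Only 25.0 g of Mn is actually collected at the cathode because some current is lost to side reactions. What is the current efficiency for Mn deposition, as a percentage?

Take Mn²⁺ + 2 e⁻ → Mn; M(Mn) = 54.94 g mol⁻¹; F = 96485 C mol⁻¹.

70.1 %

Q = I·t = 40.00 × 3130.0 = 125200 C; n(e⁻) = 125200/96485 = 1.298 mol.
Theoretical n(Mn) = n(e⁻)/2 = 0.6488 mol, i.e. m_theo = 0.6488 × 54.94 = 35.65 g.
Efficiency = m_actual / m_theo = 25.0 / 35.65 = 70.1 %.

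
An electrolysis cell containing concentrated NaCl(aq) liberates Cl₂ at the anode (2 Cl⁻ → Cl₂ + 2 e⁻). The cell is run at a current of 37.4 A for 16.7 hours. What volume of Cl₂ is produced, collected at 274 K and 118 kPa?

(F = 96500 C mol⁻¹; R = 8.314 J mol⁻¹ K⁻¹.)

Q = I·t = 37.40 A × 60120 s = 2248000 C.
n(e⁻) = Q/F = 2248000 / 96500 = 23.30 mol.
2 electrons are transferred per Cl₂ molecule, so n(Cl₂) = 23.30 / 2 = 11.65 mol.
V = nRT/P = (11.65 × 8.314 × 274) / (118 × 10³ Pa) = 0.225 m³ = 225 L.

225 L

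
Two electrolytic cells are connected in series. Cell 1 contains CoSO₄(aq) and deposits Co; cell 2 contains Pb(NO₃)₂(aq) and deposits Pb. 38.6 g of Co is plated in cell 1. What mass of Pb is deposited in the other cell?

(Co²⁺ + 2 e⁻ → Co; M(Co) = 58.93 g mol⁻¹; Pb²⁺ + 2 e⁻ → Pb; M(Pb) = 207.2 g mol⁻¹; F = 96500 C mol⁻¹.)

136 g

n(Co) = 38.6 / 58.93 = 0.6550 mol.
Since Co²⁺ + 2 e⁻ → Co, n(e⁻) passed = 2 × 0.6550 = 1.310 mol.
Cells in series carry the same charge, so the same 1.310 mol of electrons passes through cell 2.
Pb²⁺ + 2 e⁻ → Pb, so n(Pb) = 1.310 / 2 = 0.6550 mol.
m(Pb) = 0.6550 × 207.2 = 136 g.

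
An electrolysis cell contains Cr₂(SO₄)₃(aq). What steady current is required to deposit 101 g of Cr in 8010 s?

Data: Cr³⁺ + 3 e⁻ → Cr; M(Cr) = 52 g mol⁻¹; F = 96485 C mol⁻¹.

n(Cr) = 101 / 52 = 1.942 mol.
n(e⁻) = 3 × 1.942 = 5.827 mol.
Q = n(e⁻)·F = 5.827 × 96485 = 562200 C.
I = Q/t = 562200 / 8010.0 s = 70.2 A.

70.2 A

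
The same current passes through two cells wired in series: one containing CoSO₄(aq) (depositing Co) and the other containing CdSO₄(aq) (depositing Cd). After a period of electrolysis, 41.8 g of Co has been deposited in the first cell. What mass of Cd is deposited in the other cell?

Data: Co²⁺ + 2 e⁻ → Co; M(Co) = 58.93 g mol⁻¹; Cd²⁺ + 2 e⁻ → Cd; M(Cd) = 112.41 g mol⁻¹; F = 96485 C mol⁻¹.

n(Co) = 41.8 / 58.93 = 0.7093 mol.
Since Co²⁺ + 2 e⁻ → Co, n(e⁻) passed = 2 × 0.7093 = 1.419 mol.
Cells in series carry the same charge, so the same 1.419 mol of electrons passes through cell 2.
Cd²⁺ + 2 e⁻ → Cd, so n(Cd) = 1.419 / 2 = 0.7093 mol.
m(Cd) = 0.7093 × 112.41 = 79.7 g.

79.7 g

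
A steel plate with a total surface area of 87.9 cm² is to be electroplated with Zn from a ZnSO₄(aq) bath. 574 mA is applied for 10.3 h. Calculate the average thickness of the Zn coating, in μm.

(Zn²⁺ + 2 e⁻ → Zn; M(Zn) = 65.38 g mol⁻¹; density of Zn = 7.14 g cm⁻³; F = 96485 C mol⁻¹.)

Q = I·t = 0.5740 × 37080 = 21280 C; n(e⁻) = 0.2206 mol.
n(Zn) = n(e⁻)/2 = 0.1103 mol, so m = 0.1103 × 65.38 = 7.211 g.
Volume = m/ρ = 7.211 / 7.14 = 1.010 cm³.
Thickness = V/A = 1.010 / 87.9 = 0.0115 cm = 115 μm.

115 μm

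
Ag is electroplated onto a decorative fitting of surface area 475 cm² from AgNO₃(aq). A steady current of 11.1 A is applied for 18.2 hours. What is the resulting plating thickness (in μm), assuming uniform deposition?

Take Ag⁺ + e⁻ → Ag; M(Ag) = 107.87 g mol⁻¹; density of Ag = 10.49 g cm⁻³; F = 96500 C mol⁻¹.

1630 μm

Q = I·t = 11.10 × 65520 = 727300 C; n(e⁻) = 7.536 mol.
n(Ag) = n(e⁻)/1 = 7.536 mol, so m = 7.536 × 107.87 = 813.0 g.
Volume = m/ρ = 813.0 / 10.49 = 77.50 cm³.
Thickness = V/A = 77.50 / 475 = 0.163 cm = 1630 μm.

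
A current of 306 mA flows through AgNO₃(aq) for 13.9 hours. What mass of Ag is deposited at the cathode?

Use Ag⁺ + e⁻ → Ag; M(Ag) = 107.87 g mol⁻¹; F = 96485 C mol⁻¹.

Q = I·t = 0.3060 A × 50040 s = 15310 C.
n(e⁻) = Q/F = 15310 / 96485 = 0.1587 mol.
Ag⁺ + e⁻ → Ag, so n(Ag) = n(e⁻)/1 = 0.1587 mol.
m = n·M = 0.1587 × 107.87 = 17.1 g.

17.1 g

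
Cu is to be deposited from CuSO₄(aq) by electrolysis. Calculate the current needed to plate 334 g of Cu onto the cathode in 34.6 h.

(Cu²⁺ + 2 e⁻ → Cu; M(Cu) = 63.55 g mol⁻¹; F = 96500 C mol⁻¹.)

n(Cu) = 334 / 63.55 = 5.256 mol.
n(e⁻) = 2 × 5.256 = 10.51 mol.
Q = n(e⁻)·F = 10.51 × 96500 = 1014000 C.
I = Q/t = 1014000 / 124560 s = 8.14 A.

8.14 A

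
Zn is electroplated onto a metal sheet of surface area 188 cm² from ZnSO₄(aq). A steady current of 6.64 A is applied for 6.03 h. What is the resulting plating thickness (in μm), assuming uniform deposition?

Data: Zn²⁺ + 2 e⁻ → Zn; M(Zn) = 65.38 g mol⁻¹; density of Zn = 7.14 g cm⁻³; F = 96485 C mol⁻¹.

364 μm

Q = I·t = 6.640 × 21708 = 144100 C; n(e⁻) = 1.494 mol.
n(Zn) = n(e⁻)/2 = 0.7470 mol, so m = 0.7470 × 65.38 = 48.84 g.
Volume = m/ρ = 48.84 / 7.14 = 6.840 cm³.
Thickness = V/A = 6.840 / 188 = 0.0364 cm = 364 μm.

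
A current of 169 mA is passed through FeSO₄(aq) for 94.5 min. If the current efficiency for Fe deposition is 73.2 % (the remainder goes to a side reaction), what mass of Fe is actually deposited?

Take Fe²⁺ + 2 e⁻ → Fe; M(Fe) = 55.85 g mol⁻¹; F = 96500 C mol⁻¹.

0.203 g

Q = I·t = 0.1690 × 5670.0 = 958.2 C.
n(e⁻) = 958.2/96500 = 0.009930 mol; theoretically n(Fe) = 0.009930/2 = 0.004965 mol, m_theo = 0.2773 g.
At 73.2 % efficiency, m_actual = 0.732 × 0.2773 = 0.203 g.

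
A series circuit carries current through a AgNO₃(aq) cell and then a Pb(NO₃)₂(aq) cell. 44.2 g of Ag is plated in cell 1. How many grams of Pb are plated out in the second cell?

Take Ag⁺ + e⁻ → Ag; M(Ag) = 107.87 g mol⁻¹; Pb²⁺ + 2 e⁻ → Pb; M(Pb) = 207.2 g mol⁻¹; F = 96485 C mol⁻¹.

n(Ag) = 44.2 / 107.87 = 0.4098 mol.
Since Ag⁺ + e⁻ → Ag, n(e⁻) passed = 1 × 0.4098 = 0.4098 mol.
Cells in series carry the same charge, so the same 0.4098 mol of electrons passes through cell 2.
Pb²⁺ + 2 e⁻ → Pb, so n(Pb) = 0.4098 / 2 = 0.2049 mol.
m(Pb) = 0.2049 × 207.2 = 42.5 g.

42.5 g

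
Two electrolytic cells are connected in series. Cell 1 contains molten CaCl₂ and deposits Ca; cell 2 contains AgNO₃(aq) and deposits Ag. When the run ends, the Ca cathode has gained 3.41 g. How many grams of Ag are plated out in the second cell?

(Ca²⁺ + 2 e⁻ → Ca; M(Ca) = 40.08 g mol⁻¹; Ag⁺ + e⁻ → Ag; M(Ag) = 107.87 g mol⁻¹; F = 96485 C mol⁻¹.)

18.4 g

n(Ca) = 3.41 / 40.08 = 0.08508 mol.
Since Ca²⁺ + 2 e⁻ → Ca, n(e⁻) passed = 2 × 0.08508 = 0.1702 mol.
Cells in series carry the same charge, so the same 0.1702 mol of electrons passes through cell 2.
Ag⁺ + e⁻ → Ag, so n(Ag) = 0.1702 / 1 = 0.1702 mol.
m(Ag) = 0.1702 × 107.87 = 18.4 g.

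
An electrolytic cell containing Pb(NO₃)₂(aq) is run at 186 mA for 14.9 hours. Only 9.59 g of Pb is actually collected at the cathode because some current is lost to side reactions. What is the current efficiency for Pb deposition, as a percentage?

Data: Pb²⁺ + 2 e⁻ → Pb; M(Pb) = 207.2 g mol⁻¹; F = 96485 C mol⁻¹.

89.5 %

Q = I·t = 0.1860 × 53640 = 9977 C; n(e⁻) = 9977/96485 = 0.1034 mol.
Theoretical n(Pb) = n(e⁻)/2 = 0.05170 mol, i.e. m_theo = 0.05170 × 207.2 = 10.71 g.
Efficiency = m_actual / m_theo = 9.59 / 10.71 = 89.5 %.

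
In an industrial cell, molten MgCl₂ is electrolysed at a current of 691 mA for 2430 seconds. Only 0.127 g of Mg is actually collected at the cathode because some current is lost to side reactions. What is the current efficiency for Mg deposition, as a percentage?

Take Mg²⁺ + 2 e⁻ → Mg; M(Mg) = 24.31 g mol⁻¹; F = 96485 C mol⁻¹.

Q = I·t = 0.6910 × 2430.0 = 1679 C; n(e⁻) = 1679/96485 = 0.01740 mol.
Theoretical n(Mg) = n(e⁻)/2 = 0.008702 mol, i.e. m_theo = 0.008702 × 24.31 = 0.2115 g.
Efficiency = m_actual / m_theo = 0.127 / 0.2115 = 60.0 %.

60.0 %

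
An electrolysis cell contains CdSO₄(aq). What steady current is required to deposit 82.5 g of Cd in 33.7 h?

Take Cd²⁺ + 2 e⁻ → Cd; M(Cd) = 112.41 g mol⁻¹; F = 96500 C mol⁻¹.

1.17 A

n(Cd) = 82.5 / 112.41 = 0.7339 mol.
n(e⁻) = 2 × 0.7339 = 1.468 mol.
Q = n(e⁻)·F = 1.468 × 96500 = 141600 C.
I = Q/t = 141600 / 121320 s = 1.17 A.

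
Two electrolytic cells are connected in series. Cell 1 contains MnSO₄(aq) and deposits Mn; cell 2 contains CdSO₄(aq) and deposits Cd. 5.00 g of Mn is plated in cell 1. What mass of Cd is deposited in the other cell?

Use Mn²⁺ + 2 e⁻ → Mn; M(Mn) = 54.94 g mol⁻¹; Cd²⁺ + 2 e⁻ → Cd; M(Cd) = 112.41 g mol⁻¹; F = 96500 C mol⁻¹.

10.2 g

n(Mn) = 5.00 / 54.94 = 0.09101 mol.
Since Mn²⁺ + 2 e⁻ → Mn, n(e⁻) passed = 2 × 0.09101 = 0.1820 mol.
Cells in series carry the same charge, so the same 0.1820 mol of electrons passes through cell 2.
Cd²⁺ + 2 e⁻ → Cd, so n(Cd) = 0.1820 / 2 = 0.09101 mol.
m(Cd) = 0.09101 × 112.41 = 10.2 g.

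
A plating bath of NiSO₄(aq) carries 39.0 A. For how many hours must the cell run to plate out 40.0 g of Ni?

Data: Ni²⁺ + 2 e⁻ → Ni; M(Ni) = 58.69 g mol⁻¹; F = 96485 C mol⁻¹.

0.937 h

n(Ni) = m/M = 40.0 / 58.69 = 0.6815 mol.
Each Ni atom requires 2 electrons, so n(e⁻) = 2 × 0.6815 = 1.363 mol.
Q = n(e⁻)·F = 1.363 × 96485 = 131500 C.
t = Q/I = 131500 / 39.00 A = 3372 s = 0.937 h.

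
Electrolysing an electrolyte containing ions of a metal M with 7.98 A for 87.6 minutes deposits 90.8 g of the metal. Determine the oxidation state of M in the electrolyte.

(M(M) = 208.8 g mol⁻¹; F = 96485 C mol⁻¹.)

Q = I·t = 7.980 A × 5256.0 s = 41940 C, so n(e⁻) = 41940/96485 = 0.4347 mol.
n(M) deposited = 90.8 / 208.8 = 0.4349 mol.
Electrons per atom = n(e⁻)/n(M) = 0.4347 / 0.4349 = 1.00 ≈ 1, so the ion is M⁺.

+1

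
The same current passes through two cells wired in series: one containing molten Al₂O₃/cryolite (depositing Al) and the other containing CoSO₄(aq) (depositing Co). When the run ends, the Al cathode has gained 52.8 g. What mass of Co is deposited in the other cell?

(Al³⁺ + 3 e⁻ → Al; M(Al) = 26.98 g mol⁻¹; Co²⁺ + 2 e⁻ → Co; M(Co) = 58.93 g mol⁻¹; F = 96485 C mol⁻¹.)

173 g

n(Al) = 52.8 / 26.98 = 1.957 mol.
Since Al³⁺ + 3 e⁻ → Al, n(e⁻) passed = 3 × 1.957 = 5.871 mol.
Cells in series carry the same charge, so the same 5.871 mol of electrons passes through cell 2.
Co²⁺ + 2 e⁻ → Co, so n(Co) = 5.871 / 2 = 2.936 mol.
m(Co) = 2.936 × 58.93 = 173 g.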